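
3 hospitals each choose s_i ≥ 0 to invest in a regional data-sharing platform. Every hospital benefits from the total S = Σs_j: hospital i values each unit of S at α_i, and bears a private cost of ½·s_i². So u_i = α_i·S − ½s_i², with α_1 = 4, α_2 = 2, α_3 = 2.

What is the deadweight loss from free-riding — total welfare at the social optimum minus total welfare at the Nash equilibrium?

44

Hospital i's FOC: ∂u_i/∂s_i = α_i − s_i = 0, so s_i* = α_i.
NE contributions = (4, 2, 2); S = 8.
W^NE = (Σα)·S − ½Σα_i² = 8² − ½·24 = 52.
Planner sets s_i = Σα_j = 8 for every i, so S^SO = 3·8 = 24.
W^SO = (Σα)·S^SO − ½·3·(Σα)² = (3/2)·8² = 96.
Deadweight loss = W^SO − W^NE = 44.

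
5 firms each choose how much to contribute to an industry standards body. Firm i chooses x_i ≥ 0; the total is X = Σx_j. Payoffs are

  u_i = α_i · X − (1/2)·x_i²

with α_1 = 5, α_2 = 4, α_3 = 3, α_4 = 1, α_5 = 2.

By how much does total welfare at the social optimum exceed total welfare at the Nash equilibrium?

Firm i's FOC: ∂u_i/∂x_i = α_i − x_i = 0, so x_i* = α_i.
NE contributions = (5, 4, 3, 1, 2); X = 15.
W^NE = (Σα)·X − ½Σα_i² = 15² − ½·55 = 197.5.
Planner sets x_i = Σα_j = 15 for every i, so X^SO = 5·15 = 75.
W^SO = (Σα)·X^SO − ½·5·(Σα)² = (5/2)·15² = 562.5.
Deadweight loss = W^SO − W^NE = 365.

365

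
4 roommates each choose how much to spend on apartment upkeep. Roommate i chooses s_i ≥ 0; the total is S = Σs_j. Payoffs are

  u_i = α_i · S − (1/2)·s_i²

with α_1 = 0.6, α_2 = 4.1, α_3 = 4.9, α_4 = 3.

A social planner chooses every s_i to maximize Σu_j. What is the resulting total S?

50.4

Planner FOC: ∂(Σu_j)/∂s_i = (Σα_j) − s_i = 0, so s_i^SO = Σα_j = 12.6 for every i; S^SO = 50.4.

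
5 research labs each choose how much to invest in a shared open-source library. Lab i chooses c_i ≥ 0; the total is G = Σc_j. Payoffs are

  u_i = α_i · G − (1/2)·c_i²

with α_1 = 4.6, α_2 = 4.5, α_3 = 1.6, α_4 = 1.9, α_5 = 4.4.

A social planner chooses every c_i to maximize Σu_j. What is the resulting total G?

Planner FOC: ∂(Σu_j)/∂c_i = (Σα_j) − c_i = 0, so c_i^SO = Σα_j = 17 for every i; G^SO = 85.

85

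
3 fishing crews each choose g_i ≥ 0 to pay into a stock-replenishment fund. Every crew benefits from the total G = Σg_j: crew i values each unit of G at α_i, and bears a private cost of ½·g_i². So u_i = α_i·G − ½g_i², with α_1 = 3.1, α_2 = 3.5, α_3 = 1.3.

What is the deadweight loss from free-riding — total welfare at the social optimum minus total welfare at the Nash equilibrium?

Crew i's FOC: ∂u_i/∂g_i = α_i − g_i = 0, so g_i* = α_i.
NE contributions = (3.1, 3.5, 1.3); G = 7.9.
W^NE = (Σα)·G − ½Σα_i² = 7.9² − ½·23.55 = 50.635.
Planner sets g_i = Σα_j = 7.9 for every i, so G^SO = 3·7.9 = 23.7.
W^SO = (Σα)·G^SO − ½·3·(Σα)² = (3/2)·7.9² = 93.615.
Deadweight loss = W^SO − W^NE = 42.98.

42.98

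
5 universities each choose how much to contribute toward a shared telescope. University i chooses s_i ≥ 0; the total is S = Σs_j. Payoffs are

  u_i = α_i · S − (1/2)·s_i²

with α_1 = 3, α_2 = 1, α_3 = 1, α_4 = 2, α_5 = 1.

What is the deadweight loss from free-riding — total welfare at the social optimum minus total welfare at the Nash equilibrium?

104

University i's FOC: ∂u_i/∂s_i = α_i − s_i = 0, so s_i* = α_i.
NE contributions = (3, 1, 1, 2, 1); S = 8.
W^NE = (Σα)·S − ½Σα_i² = 8² − ½·16 = 56.
Planner sets s_i = Σα_j = 8 for every i, so S^SO = 5·8 = 40.
W^SO = (Σα)·S^SO − ½·5·(Σα)² = (5/2)·8² = 160.
Deadweight loss = W^SO − W^NE = 104.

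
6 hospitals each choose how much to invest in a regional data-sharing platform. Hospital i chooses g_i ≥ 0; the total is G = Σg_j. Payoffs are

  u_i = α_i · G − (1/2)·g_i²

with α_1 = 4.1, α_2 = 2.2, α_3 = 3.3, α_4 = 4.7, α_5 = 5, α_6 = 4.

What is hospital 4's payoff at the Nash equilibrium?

98.465

Hospital i's FOC: ∂u_i/∂g_i = α_i − g_i = 0, so g_i* = α_i.
NE contributions = (4.1, 2.2, 3.3, 4.7, 5, 4); G = 23.3.
u_4 = α_4·G − ½·(g_4)² = 4.7·23.3 − ½·4.7² = 98.465.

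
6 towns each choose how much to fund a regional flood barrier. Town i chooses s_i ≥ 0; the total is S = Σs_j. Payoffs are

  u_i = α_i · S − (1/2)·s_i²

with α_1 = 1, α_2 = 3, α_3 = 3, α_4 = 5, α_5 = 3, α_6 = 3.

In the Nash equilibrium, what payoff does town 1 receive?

17.5

Town i's FOC: ∂u_i/∂s_i = α_i − s_i = 0, so s_i* = α_i.
NE contributions = (1, 3, 3, 5, 3, 3); S = 18.
u_1 = α_1·S − ½·(s_1)² = 1·18 − ½·1² = 17.5.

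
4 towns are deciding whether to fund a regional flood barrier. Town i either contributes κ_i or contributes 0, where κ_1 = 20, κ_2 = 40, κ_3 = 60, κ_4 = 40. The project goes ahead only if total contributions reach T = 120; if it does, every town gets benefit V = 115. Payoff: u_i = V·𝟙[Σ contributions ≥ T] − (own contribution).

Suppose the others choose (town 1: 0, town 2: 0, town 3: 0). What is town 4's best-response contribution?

Others' total = 0. Even contributing 40 gives 40 < 120: no benefit either way.
Best response: 0.

0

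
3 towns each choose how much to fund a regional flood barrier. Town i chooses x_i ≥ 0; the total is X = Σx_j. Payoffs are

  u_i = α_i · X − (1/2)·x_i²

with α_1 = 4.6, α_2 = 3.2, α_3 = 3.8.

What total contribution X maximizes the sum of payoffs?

Planner FOC: ∂(Σu_j)/∂x_i = (Σα_j) − x_i = 0, so x_i^SO = Σα_j = 11.6 for every i; X^SO = 34.8.

34.8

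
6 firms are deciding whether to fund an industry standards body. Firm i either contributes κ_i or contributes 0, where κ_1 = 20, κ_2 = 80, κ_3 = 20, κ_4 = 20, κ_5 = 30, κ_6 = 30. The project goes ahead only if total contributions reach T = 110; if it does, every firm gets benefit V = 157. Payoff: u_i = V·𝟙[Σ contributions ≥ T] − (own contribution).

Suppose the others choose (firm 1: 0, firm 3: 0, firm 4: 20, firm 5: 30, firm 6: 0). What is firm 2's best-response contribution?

80

Others' total = 50. Contributing 80 brings total to 130 ≥ 110: gain V − κ_2 = 77.
Best response: 80.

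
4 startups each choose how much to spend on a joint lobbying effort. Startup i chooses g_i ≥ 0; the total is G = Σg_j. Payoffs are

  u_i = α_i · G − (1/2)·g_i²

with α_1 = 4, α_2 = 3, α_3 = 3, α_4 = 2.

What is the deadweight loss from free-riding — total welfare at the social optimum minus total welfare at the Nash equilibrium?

163

Startup i's FOC: ∂u_i/∂g_i = α_i − g_i = 0, so g_i* = α_i.
NE contributions = (4, 3, 3, 2); G = 12.
W^NE = (Σα)·G − ½Σα_i² = 12² − ½·38 = 125.
Planner sets g_i = Σα_j = 12 for every i, so G^SO = 4·12 = 48.
W^SO = (Σα)·G^SO − ½·4·(Σα)² = (4/2)·12² = 288.
Deadweight loss = W^SO − W^NE = 163.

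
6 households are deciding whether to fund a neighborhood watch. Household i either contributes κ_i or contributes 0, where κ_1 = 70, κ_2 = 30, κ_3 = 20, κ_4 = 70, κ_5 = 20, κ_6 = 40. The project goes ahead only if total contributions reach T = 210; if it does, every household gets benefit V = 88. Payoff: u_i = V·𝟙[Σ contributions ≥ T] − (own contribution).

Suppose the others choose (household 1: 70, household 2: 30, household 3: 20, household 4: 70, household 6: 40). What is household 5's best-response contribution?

0

Others' total = 230 ≥ 210; contributing adds cost 20 for no extra benefit.
Best response: 0.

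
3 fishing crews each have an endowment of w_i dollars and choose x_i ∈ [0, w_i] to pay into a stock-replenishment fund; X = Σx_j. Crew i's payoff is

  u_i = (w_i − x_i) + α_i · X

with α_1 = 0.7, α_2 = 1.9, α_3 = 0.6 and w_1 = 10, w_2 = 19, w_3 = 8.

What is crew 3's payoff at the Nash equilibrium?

19.4

∂u_i/∂x_i = α_i − 1, so crew i contributes w_i if α_i > 1, else 0.
α_i > 1 for i ∈ {2}; NE contributions (0, 19, 0), X = 19.
u_3 = (8 − 0) + 0.6·19 = 19.4.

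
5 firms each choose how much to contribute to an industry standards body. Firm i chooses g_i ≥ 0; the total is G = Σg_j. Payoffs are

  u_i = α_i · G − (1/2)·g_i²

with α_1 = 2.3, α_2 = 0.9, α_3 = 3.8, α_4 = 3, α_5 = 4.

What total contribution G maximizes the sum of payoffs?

Planner FOC: ∂(Σu_j)/∂g_i = (Σα_j) − g_i = 0, so g_i^SO = Σα_j = 14 for every i; G^SO = 70.

70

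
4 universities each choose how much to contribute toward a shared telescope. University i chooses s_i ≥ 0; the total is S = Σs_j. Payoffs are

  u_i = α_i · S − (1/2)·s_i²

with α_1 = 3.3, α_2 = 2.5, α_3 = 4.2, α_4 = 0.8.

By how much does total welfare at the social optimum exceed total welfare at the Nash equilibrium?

134.35

University i's FOC: ∂u_i/∂s_i = α_i − s_i = 0, so s_i* = α_i.
NE contributions = (3.3, 2.5, 4.2, 0.8); S = 10.8.
W^NE = (Σα)·S − ½Σα_i² = 10.8² − ½·35.42 = 98.93.
Planner sets s_i = Σα_j = 10.8 for every i, so S^SO = 4·10.8 = 43.2.
W^SO = (Σα)·S^SO − ½·4·(Σα)² = (4/2)·10.8² = 233.28.
Deadweight loss = W^SO − W^NE = 134.35.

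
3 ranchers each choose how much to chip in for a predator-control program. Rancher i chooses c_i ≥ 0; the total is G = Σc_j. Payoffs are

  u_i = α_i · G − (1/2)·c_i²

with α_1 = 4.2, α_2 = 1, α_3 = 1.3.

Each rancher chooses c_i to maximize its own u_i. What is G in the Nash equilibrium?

Rancher i's FOC: ∂u_i/∂c_i = α_i − c_i = 0, so c_i* = α_i.
NE contributions = (4.2, 1, 1.3); G = 6.5.

6.5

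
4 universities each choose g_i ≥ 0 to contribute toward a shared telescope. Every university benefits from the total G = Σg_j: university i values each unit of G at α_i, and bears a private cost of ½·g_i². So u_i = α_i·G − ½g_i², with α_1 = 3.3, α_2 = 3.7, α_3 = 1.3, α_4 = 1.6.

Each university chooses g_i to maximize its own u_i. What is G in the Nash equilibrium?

9.9

University i's FOC: ∂u_i/∂g_i = α_i − g_i = 0, so g_i* = α_i.
NE contributions = (3.3, 3.7, 1.3, 1.6); G = 9.9.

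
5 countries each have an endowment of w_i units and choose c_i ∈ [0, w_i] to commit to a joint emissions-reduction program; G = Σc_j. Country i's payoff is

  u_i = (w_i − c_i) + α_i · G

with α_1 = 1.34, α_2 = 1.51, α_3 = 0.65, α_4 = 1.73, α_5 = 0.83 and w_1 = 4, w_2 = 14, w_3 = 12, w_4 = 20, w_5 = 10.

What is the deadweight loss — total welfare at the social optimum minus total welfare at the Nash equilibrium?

111.32

∂u_i/∂c_i = α_i − 1, so country i contributes w_i if α_i > 1, else 0.
α_i > 1 for i ∈ {1, 2, 4}; NE contributions (4, 14, 0, 20, 0), G = 38.
W^NE = Σw_i − G^NE + (Σα_i)·G^NE = 60 + 5.06·38 = 252.28.
Planner: ∂(Σu_j)/∂c_i = Σα_j − 1 = 5.06 > 0, so everyone contributes w_i; G^SO = 60, W^SO = 60 + 5.06·60 = 363.6.
Deadweight loss = 111.32.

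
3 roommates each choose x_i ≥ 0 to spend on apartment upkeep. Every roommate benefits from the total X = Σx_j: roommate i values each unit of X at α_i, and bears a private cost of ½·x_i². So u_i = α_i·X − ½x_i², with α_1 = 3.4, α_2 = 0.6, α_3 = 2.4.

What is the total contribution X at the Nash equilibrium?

6.4

Roommate i's FOC: ∂u_i/∂x_i = α_i − x_i = 0, so x_i* = α_i.
NE contributions = (3.4, 0.6, 2.4); X = 6.4.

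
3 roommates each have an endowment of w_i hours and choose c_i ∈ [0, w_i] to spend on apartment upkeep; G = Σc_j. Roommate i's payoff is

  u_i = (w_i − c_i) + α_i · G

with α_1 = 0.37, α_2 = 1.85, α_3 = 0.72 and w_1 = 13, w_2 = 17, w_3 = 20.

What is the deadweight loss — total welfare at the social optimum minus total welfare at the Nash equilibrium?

64.02

∂u_i/∂c_i = α_i − 1, so roommate i contributes w_i if α_i > 1, else 0.
α_i > 1 for i ∈ {2}; NE contributions (0, 17, 0), G = 17.
W^NE = Σw_i − G^NE + (Σα_i)·G^NE = 50 + 1.94·17 = 82.98.
Planner: ∂(Σu_j)/∂c_i = Σα_j − 1 = 1.94 > 0, so everyone contributes w_i; G^SO = 50, W^SO = 50 + 1.94·50 = 147.
Deadweight loss = 64.02.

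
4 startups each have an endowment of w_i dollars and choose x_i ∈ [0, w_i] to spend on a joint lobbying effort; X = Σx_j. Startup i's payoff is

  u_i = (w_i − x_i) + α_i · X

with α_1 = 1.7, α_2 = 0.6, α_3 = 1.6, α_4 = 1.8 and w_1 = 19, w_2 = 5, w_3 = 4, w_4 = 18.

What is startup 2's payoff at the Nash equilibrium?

29.6

∂u_i/∂x_i = α_i − 1, so startup i contributes w_i if α_i > 1, else 0.
α_i > 1 for i ∈ {1, 3, 4}; NE contributions (19, 0, 4, 18), X = 41.
u_2 = (5 − 0) + 0.6·41 = 29.6.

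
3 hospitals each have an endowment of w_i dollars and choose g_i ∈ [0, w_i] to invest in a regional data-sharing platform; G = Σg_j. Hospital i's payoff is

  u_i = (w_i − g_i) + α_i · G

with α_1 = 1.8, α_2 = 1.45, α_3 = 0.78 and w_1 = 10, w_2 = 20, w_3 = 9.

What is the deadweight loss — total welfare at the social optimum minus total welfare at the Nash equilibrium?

∂u_i/∂g_i = α_i − 1, so hospital i contributes w_i if α_i > 1, else 0.
α_i > 1 for i ∈ {1, 2}; NE contributions (10, 20, 0), G = 30.
W^NE = Σw_i − G^NE + (Σα_i)·G^NE = 39 + 3.03·30 = 129.9.
Planner: ∂(Σu_j)/∂g_i = Σα_j − 1 = 3.03 > 0, so everyone contributes w_i; G^SO = 39, W^SO = 39 + 3.03·39 = 157.17.
Deadweight loss = 27.27.

27.27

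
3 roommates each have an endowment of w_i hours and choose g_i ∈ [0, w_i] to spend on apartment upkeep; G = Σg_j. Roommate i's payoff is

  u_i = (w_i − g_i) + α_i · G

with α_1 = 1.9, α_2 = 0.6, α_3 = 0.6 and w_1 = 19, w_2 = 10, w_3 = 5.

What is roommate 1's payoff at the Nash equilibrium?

36.1

∂u_i/∂g_i = α_i − 1, so roommate i contributes w_i if α_i > 1, else 0.
α_i > 1 for i ∈ {1}; NE contributions (19, 0, 0), G = 19.
u_1 = (19 − 19) + 1.9·19 = 36.1.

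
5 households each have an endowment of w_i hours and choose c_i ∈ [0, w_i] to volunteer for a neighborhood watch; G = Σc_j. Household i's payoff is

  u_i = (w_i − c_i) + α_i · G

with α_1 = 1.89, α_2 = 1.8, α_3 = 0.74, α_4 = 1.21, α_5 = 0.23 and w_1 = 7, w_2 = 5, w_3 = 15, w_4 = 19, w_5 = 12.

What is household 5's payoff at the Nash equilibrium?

19.13

∂u_i/∂c_i = α_i − 1, so household i contributes w_i if α_i > 1, else 0.
α_i > 1 for i ∈ {1, 2, 4}; NE contributions (7, 5, 0, 19, 0), G = 31.
u_5 = (12 − 0) + 0.23·31 = 19.13.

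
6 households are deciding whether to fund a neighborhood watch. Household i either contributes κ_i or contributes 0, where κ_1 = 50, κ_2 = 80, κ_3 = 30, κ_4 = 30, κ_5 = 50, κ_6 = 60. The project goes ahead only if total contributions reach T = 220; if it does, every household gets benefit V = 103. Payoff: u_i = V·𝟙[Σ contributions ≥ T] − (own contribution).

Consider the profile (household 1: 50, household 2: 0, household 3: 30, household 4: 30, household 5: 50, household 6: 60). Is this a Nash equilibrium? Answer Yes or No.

Yes

Total = 220 ≥ 220: provided.
Household 1 (pledges 50, payoff 53): dropping to 0 → total 170, payoff 0. No gain.
Household 2 (pledges 0, payoff 103): pledging 80 → total 300, payoff 23. No gain.
Household 3 (pledges 30, payoff 73): dropping to 0 → total 190, payoff 0. No gain.
Household 4 (pledges 30, payoff 73): dropping to 0 → total 190, payoff 0. No gain.
Household 5 (pledges 50, payoff 53): dropping to 0 → total 170, payoff 0. No gain.
Household 6 (pledges 60, payoff 43): dropping to 0 → total 160, payoff 0. No gain.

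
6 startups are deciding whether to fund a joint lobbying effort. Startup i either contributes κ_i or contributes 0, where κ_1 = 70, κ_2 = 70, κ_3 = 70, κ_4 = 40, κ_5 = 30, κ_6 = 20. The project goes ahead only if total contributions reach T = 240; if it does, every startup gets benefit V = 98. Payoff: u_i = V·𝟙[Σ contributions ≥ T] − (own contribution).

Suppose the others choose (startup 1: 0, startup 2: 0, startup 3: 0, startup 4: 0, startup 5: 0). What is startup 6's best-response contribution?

Others' total = 0. Even contributing 20 gives 20 < 240: no benefit either way.
Best response: 0.

0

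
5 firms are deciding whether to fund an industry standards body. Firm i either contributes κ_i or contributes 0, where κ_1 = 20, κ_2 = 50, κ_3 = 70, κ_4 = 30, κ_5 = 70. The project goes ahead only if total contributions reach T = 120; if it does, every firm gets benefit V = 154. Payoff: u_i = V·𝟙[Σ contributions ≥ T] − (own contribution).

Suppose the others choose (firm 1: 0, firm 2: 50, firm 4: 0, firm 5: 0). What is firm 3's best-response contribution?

Others' total = 50. Contributing 70 brings total to 120 ≥ 120: gain V − κ_3 = 84.
Best response: 70.

70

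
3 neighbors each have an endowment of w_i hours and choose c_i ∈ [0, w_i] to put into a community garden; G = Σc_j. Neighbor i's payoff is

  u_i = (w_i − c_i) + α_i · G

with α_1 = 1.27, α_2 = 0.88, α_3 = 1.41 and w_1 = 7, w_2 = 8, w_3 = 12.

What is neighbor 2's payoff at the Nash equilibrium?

24.72

∂u_i/∂c_i = α_i − 1, so neighbor i contributes w_i if α_i > 1, else 0.
α_i > 1 for i ∈ {1, 3}; NE contributions (7, 0, 12), G = 19.
u_2 = (8 − 0) + 0.88·19 = 24.72.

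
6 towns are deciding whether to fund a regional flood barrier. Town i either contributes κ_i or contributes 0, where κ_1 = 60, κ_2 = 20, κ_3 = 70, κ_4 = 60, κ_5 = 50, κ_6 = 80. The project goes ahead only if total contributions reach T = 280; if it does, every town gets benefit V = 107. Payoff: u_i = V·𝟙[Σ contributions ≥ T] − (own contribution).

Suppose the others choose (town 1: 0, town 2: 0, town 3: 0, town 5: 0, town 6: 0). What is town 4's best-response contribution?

0

Others' total = 0. Even contributing 60 gives 60 < 280: no benefit either way.
Best response: 0.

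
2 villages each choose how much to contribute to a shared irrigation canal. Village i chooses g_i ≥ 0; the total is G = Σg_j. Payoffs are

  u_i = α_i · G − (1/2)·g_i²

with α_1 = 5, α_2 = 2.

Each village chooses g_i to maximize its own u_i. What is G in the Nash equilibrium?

Village i's FOC: ∂u_i/∂g_i = α_i − g_i = 0, so g_i* = α_i.
NE contributions = (5, 2); G = 7.

7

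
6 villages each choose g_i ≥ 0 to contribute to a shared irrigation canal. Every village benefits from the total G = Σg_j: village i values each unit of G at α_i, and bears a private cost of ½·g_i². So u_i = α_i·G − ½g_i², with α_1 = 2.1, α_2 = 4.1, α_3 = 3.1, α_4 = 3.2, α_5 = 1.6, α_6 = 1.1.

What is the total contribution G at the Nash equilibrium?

Village i's FOC: ∂u_i/∂g_i = α_i − g_i = 0, so g_i* = α_i.
NE contributions = (2.1, 4.1, 3.1, 3.2, 1.6, 1.1); G = 15.2.

15.2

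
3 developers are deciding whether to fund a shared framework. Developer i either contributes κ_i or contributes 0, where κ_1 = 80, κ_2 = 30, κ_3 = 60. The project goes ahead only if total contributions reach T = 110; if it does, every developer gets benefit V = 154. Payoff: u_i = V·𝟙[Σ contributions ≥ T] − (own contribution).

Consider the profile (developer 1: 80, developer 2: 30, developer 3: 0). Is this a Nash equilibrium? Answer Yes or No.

Total = 110 ≥ 110: provided.
Developer 1 (pledges 80, payoff 74): dropping to 0 → total 30, payoff 0. No gain.
Developer 2 (pledges 30, payoff 124): dropping to 0 → total 80, payoff 0. No gain.
Developer 3 (pledges 0, payoff 154): pledging 60 → total 170, payoff 94. No gain.

Yes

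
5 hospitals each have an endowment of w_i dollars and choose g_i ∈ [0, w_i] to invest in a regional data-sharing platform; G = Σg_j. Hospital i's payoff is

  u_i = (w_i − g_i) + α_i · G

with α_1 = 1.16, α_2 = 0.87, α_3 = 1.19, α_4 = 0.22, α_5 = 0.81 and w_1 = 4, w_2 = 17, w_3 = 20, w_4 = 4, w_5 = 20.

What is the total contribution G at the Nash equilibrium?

∂u_i/∂g_i = α_i − 1, so hospital i contributes w_i if α_i > 1, else 0.
α_i > 1 for i ∈ {1, 3}; NE contributions (4, 0, 20, 0, 0), G = 24.

24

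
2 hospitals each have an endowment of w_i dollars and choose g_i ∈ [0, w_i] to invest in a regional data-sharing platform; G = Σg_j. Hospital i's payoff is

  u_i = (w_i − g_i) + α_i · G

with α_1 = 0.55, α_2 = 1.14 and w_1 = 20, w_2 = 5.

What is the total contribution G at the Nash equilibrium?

∂u_i/∂g_i = α_i − 1, so hospital i contributes w_i if α_i > 1, else 0.
α_i > 1 for i ∈ {2}; NE contributions (0, 5), G = 5.

5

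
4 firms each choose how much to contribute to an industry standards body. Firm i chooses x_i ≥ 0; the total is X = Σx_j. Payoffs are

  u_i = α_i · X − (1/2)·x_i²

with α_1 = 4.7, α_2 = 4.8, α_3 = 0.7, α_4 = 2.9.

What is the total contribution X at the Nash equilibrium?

13.1

Firm i's FOC: ∂u_i/∂x_i = α_i − x_i = 0, so x_i* = α_i.
NE contributions = (4.7, 4.8, 0.7, 2.9); X = 13.1.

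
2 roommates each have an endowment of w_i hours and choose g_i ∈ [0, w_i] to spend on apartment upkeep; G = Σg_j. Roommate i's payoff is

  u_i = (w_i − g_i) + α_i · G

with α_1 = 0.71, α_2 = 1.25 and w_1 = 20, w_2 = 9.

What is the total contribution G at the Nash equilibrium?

9

∂u_i/∂g_i = α_i − 1, so roommate i contributes w_i if α_i > 1, else 0.
α_i > 1 for i ∈ {2}; NE contributions (0, 9), G = 9.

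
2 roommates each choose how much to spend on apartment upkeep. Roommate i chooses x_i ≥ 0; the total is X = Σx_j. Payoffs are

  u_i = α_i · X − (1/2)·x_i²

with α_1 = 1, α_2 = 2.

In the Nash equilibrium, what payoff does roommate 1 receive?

2.5

Roommate i's FOC: ∂u_i/∂x_i = α_i − x_i = 0, so x_i* = α_i.
NE contributions = (1, 2); X = 3.
u_1 = α_1·X − ½·(x_1)² = 1·3 − ½·1² = 2.5.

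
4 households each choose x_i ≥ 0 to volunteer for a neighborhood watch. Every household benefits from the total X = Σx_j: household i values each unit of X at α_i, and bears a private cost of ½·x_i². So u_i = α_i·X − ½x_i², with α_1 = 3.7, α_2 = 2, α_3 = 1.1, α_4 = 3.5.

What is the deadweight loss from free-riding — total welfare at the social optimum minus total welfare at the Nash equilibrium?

Household i's FOC: ∂u_i/∂x_i = α_i − x_i = 0, so x_i* = α_i.
NE contributions = (3.7, 2, 1.1, 3.5); X = 10.3.
W^NE = (Σα)·X − ½Σα_i² = 10.3² − ½·31.15 = 90.515.
Planner sets x_i = Σα_j = 10.3 for every i, so X^SO = 4·10.3 = 41.2.
W^SO = (Σα)·X^SO − ½·4·(Σα)² = (4/2)·10.3² = 212.18.
Deadweight loss = W^SO − W^NE = 121.665.

121.665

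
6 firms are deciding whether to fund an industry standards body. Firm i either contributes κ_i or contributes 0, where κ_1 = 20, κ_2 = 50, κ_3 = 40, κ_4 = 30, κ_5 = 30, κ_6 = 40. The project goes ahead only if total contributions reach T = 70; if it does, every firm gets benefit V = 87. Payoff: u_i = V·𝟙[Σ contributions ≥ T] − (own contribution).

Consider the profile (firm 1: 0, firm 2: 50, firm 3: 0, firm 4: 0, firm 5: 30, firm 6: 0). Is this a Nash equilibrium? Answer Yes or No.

Yes

Total = 80 ≥ 70: provided.
Firm 1 (pledges 0, payoff 87): pledging 20 → total 100, payoff 67. No gain.
Firm 2 (pledges 50, payoff 37): dropping to 0 → total 30, payoff 0. No gain.
Firm 3 (pledges 0, payoff 87): pledging 40 → total 120, payoff 47. No gain.
Firm 4 (pledges 0, payoff 87): pledging 30 → total 110, payoff 57. No gain.
Firm 5 (pledges 30, payoff 57): dropping to 0 → total 50, payoff 0. No gain.
Firm 6 (pledges 0, payoff 87): pledging 40 → total 120, payoff 47. No gain.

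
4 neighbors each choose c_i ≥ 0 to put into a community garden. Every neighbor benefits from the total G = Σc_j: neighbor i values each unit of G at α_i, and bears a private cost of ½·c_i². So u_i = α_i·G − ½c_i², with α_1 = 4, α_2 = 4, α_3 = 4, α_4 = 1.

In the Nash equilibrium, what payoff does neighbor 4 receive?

12.5

Neighbor i's FOC: ∂u_i/∂c_i = α_i − c_i = 0, so c_i* = α_i.
NE contributions = (4, 4, 4, 1); G = 13.
u_4 = α_4·G − ½·(c_4)² = 1·13 − ½·1² = 12.5.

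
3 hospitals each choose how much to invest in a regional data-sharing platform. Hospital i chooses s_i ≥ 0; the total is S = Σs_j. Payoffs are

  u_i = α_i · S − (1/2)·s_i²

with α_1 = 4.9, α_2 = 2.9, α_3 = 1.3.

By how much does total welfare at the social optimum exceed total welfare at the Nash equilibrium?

Hospital i's FOC: ∂u_i/∂s_i = α_i − s_i = 0, so s_i* = α_i.
NE contributions = (4.9, 2.9, 1.3); S = 9.1.
W^NE = (Σα)·S − ½Σα_i² = 9.1² − ½·34.11 = 65.755.
Planner sets s_i = Σα_j = 9.1 for every i, so S^SO = 3·9.1 = 27.3.
W^SO = (Σα)·S^SO − ½·3·(Σα)² = (3/2)·9.1² = 124.215.
Deadweight loss = W^SO − W^NE = 58.46.

58.46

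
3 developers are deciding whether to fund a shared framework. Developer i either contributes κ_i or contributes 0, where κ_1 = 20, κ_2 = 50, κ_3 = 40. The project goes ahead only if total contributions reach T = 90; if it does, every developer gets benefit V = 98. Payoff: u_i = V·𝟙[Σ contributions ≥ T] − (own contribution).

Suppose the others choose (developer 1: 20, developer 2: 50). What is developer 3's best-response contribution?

40

Others' total = 70. Contributing 40 brings total to 110 ≥ 90: gain V − κ_3 = 58.
Best response: 40.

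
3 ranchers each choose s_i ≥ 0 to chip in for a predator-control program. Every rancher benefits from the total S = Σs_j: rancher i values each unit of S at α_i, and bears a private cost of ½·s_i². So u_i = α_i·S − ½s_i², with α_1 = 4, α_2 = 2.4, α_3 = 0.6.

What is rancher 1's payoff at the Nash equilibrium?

Rancher i's FOC: ∂u_i/∂s_i = α_i − s_i = 0, so s_i* = α_i.
NE contributions = (4, 2.4, 0.6); S = 7.
u_1 = α_1·S − ½·(s_1)² = 4·7 − ½·4² = 20.

20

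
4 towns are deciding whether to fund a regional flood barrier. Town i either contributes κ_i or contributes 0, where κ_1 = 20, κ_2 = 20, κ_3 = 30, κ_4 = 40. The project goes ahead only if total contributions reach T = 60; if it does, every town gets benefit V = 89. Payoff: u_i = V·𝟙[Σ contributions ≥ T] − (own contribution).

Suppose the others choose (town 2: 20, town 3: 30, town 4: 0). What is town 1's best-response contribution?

Others' total = 50. Contributing 20 brings total to 70 ≥ 60: gain V − κ_1 = 69.
Best response: 20.

20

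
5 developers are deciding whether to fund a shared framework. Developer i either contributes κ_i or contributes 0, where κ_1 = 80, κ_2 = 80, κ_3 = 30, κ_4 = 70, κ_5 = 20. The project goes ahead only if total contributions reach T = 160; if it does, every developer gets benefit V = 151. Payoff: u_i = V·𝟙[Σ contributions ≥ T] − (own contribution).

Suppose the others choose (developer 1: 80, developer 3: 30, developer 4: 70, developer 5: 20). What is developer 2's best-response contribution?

Others' total = 200 ≥ 160; contributing adds cost 80 for no extra benefit.
Best response: 0.

0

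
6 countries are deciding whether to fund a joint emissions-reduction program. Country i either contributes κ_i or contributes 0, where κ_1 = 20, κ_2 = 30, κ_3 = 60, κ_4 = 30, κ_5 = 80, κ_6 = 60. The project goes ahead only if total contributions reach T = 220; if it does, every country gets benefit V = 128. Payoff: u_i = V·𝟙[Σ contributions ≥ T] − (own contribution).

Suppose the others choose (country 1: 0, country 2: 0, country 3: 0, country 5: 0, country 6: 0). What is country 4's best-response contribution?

0

Others' total = 0. Even contributing 30 gives 30 < 220: no benefit either way.
Best response: 0.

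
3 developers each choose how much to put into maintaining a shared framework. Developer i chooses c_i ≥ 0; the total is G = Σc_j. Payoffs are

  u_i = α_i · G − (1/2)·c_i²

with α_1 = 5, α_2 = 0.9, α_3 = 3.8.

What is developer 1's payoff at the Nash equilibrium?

36

Developer i's FOC: ∂u_i/∂c_i = α_i − c_i = 0, so c_i* = α_i.
NE contributions = (5, 0.9, 3.8); G = 9.7.
u_1 = α_1·G − ½·(c_1)² = 5·9.7 − ½·5² = 36.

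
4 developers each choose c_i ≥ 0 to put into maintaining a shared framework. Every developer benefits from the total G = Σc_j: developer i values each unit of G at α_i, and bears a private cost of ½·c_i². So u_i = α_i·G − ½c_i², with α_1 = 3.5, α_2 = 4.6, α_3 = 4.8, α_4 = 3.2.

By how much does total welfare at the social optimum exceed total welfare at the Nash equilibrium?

292.555

Developer i's FOC: ∂u_i/∂c_i = α_i − c_i = 0, so c_i* = α_i.
NE contributions = (3.5, 4.6, 4.8, 3.2); G = 16.1.
W^NE = (Σα)·G − ½Σα_i² = 16.1² − ½·66.69 = 225.865.
Planner sets c_i = Σα_j = 16.1 for every i, so G^SO = 4·16.1 = 64.4.
W^SO = (Σα)·G^SO − ½·4·(Σα)² = (4/2)·16.1² = 518.42.
Deadweight loss = W^SO − W^NE = 292.555.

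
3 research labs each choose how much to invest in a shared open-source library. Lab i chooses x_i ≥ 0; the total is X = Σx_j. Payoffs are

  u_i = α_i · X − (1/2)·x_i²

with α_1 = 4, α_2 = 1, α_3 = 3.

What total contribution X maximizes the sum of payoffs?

Planner FOC: ∂(Σu_j)/∂x_i = (Σα_j) − x_i = 0, so x_i^SO = Σα_j = 8 for every i; X^SO = 24.

24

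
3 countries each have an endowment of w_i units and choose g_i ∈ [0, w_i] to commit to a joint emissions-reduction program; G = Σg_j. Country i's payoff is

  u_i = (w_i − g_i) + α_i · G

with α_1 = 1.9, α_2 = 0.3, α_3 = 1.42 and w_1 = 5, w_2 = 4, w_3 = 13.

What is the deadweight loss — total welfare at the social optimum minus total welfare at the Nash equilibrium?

10.48

∂u_i/∂g_i = α_i − 1, so country i contributes w_i if α_i > 1, else 0.
α_i > 1 for i ∈ {1, 3}; NE contributions (5, 0, 13), G = 18.
W^NE = Σw_i − G^NE + (Σα_i)·G^NE = 22 + 2.62·18 = 69.16.
Planner: ∂(Σu_j)/∂g_i = Σα_j − 1 = 2.62 > 0, so everyone contributes w_i; G^SO = 22, W^SO = 22 + 2.62·22 = 79.64.
Deadweight loss = 10.48.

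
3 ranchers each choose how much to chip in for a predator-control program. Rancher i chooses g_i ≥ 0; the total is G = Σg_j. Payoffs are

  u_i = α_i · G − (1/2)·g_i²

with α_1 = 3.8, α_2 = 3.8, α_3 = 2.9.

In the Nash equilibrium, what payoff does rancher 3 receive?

26.245

Rancher i's FOC: ∂u_i/∂g_i = α_i − g_i = 0, so g_i* = α_i.
NE contributions = (3.8, 3.8, 2.9); G = 10.5.
u_3 = α_3·G − ½·(g_3)² = 2.9·10.5 − ½·2.9² = 26.245.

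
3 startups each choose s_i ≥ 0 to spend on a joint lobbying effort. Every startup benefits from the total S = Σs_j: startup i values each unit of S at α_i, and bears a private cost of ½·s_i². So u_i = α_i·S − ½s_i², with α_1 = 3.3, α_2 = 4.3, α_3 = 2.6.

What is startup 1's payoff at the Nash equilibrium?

28.215

Startup i's FOC: ∂u_i/∂s_i = α_i − s_i = 0, so s_i* = α_i.
NE contributions = (3.3, 4.3, 2.6); S = 10.2.
u_1 = α_1·S − ½·(s_1)² = 3.3·10.2 − ½·3.3² = 28.215.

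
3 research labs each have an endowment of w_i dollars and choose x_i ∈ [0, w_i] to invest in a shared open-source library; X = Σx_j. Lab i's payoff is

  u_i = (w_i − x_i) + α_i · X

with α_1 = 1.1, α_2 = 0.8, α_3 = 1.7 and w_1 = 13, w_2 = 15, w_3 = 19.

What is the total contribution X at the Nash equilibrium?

∂u_i/∂x_i = α_i − 1, so lab i contributes w_i if α_i > 1, else 0.
α_i > 1 for i ∈ {1, 3}; NE contributions (13, 0, 19), X = 32.

32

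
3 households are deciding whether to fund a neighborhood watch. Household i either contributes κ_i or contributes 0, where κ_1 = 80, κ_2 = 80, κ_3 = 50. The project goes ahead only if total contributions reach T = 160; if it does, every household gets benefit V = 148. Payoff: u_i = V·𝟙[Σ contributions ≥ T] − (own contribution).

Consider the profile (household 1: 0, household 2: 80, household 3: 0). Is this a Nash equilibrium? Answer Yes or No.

Total = 80 < 160: not provided.
Household 1 (pledges 0, payoff 0): pledging 80 → total 160, payoff 68. Profitable deviation.

No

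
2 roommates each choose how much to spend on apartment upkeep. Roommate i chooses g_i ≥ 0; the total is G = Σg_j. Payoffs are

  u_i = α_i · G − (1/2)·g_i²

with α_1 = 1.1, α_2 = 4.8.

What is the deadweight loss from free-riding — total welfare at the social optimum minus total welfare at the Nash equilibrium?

Roommate i's FOC: ∂u_i/∂g_i = α_i − g_i = 0, so g_i* = α_i.
NE contributions = (1.1, 4.8); G = 5.9.
W^NE = (Σα)·G − ½Σα_i² = 5.9² − ½·24.25 = 22.685.
Planner sets g_i = Σα_j = 5.9 for every i, so G^SO = 2·5.9 = 11.8.
W^SO = (Σα)·G^SO − ½·2·(Σα)² = (2/2)·5.9² = 34.81.
Deadweight loss = W^SO − W^NE = 12.125.

12.125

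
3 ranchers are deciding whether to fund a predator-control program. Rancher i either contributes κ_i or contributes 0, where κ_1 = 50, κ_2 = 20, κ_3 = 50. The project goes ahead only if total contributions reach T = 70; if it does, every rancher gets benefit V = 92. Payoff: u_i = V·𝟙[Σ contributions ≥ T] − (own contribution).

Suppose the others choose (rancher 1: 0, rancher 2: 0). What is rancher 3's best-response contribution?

0

Others' total = 0. Even contributing 50 gives 50 < 70: no benefit either way.
Best response: 0.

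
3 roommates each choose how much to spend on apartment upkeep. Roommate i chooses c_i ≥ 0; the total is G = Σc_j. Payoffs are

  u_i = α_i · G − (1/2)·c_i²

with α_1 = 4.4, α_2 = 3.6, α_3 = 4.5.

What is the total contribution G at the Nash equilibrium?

Roommate i's FOC: ∂u_i/∂c_i = α_i − c_i = 0, so c_i* = α_i.
NE contributions = (4.4, 3.6, 4.5); G = 12.5.

12.5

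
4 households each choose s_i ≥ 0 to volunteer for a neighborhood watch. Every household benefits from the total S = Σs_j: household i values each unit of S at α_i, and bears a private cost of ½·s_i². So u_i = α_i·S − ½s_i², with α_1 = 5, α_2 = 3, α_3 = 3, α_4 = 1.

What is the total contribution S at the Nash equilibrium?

Household i's FOC: ∂u_i/∂s_i = α_i − s_i = 0, so s_i* = α_i.
NE contributions = (5, 3, 3, 1); S = 12.

12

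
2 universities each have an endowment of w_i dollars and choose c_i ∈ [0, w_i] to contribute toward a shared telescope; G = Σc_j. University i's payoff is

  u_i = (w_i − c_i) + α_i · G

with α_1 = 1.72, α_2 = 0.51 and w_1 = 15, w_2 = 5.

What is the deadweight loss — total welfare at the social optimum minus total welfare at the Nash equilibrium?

∂u_i/∂c_i = α_i − 1, so university i contributes w_i if α_i > 1, else 0.
α_i > 1 for i ∈ {1}; NE contributions (15, 0), G = 15.
W^NE = Σw_i − G^NE + (Σα_i)·G^NE = 20 + 1.23·15 = 38.45.
Planner: ∂(Σu_j)/∂c_i = Σα_j − 1 = 1.23 > 0, so everyone contributes w_i; G^SO = 20, W^SO = 20 + 1.23·20 = 44.6.
Deadweight loss = 6.15.

6.15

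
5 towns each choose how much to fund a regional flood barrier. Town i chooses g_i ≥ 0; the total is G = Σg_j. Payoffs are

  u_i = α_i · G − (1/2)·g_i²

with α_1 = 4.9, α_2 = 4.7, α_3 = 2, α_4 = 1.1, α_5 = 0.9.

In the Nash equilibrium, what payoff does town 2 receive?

52.875

Town i's FOC: ∂u_i/∂g_i = α_i − g_i = 0, so g_i* = α_i.
NE contributions = (4.9, 4.7, 2, 1.1, 0.9); G = 13.6.
u_2 = α_2·G − ½·(g_2)² = 4.7·13.6 − ½·4.7² = 52.875.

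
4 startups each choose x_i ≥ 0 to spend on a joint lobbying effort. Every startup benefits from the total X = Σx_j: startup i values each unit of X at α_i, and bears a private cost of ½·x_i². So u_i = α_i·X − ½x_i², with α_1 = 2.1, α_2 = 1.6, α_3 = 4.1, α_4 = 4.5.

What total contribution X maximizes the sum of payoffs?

49.2

Planner FOC: ∂(Σu_j)/∂x_i = (Σα_j) − x_i = 0, so x_i^SO = Σα_j = 12.3 for every i; X^SO = 49.2.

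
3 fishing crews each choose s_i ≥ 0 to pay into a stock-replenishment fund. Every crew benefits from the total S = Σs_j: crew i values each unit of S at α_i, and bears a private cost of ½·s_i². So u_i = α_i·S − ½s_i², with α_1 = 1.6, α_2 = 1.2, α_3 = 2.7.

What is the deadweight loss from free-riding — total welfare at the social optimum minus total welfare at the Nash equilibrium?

Crew i's FOC: ∂u_i/∂s_i = α_i − s_i = 0, so s_i* = α_i.
NE contributions = (1.6, 1.2, 2.7); S = 5.5.
W^NE = (Σα)·S − ½Σα_i² = 5.5² − ½·11.29 = 24.605.
Planner sets s_i = Σα_j = 5.5 for every i, so S^SO = 3·5.5 = 16.5.
W^SO = (Σα)·S^SO − ½·3·(Σα)² = (3/2)·5.5² = 45.375.
Deadweight loss = W^SO − W^NE = 20.77.

20.77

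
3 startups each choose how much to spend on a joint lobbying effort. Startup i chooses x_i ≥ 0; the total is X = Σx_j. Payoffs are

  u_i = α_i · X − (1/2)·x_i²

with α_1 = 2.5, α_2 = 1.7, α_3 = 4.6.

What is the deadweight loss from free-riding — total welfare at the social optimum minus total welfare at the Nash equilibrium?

Startup i's FOC: ∂u_i/∂x_i = α_i − x_i = 0, so x_i* = α_i.
NE contributions = (2.5, 1.7, 4.6); X = 8.8.
W^NE = (Σα)·X − ½Σα_i² = 8.8² − ½·30.3 = 62.29.
Planner sets x_i = Σα_j = 8.8 for every i, so X^SO = 3·8.8 = 26.4.
W^SO = (Σα)·X^SO − ½·3·(Σα)² = (3/2)·8.8² = 116.16.
Deadweight loss = W^SO − W^NE = 53.87.

53.87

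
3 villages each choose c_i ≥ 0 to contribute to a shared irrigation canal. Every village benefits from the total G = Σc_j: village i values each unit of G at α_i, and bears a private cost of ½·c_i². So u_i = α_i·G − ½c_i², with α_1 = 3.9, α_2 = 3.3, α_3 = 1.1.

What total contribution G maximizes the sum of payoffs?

24.9

Planner FOC: ∂(Σu_j)/∂c_i = (Σα_j) − c_i = 0, so c_i^SO = Σα_j = 8.3 for every i; G^SO = 24.9.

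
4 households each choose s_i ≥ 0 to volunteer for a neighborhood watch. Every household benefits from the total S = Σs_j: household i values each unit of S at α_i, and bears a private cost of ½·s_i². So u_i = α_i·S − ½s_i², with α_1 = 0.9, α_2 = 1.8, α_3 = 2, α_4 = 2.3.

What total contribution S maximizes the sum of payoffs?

Planner FOC: ∂(Σu_j)/∂s_i = (Σα_j) − s_i = 0, so s_i^SO = Σα_j = 7 for every i; S^SO = 28.

28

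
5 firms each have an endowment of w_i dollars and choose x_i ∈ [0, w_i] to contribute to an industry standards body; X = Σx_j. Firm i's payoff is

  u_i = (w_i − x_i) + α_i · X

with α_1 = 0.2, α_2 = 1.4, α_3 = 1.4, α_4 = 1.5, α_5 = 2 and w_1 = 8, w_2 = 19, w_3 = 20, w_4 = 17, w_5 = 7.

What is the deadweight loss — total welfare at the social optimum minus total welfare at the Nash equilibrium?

44

∂u_i/∂x_i = α_i − 1, so firm i contributes w_i if α_i > 1, else 0.
α_i > 1 for i ∈ {2, 3, 4, 5}; NE contributions (0, 19, 20, 17, 7), X = 63.
W^NE = Σw_i − X^NE + (Σα_i)·X^NE = 71 + 5.5·63 = 417.5.
Planner: ∂(Σu_j)/∂x_i = Σα_j − 1 = 5.5 > 0, so everyone contributes w_i; X^SO = 71, W^SO = 71 + 5.5·71 = 461.5.
Deadweight loss = 44.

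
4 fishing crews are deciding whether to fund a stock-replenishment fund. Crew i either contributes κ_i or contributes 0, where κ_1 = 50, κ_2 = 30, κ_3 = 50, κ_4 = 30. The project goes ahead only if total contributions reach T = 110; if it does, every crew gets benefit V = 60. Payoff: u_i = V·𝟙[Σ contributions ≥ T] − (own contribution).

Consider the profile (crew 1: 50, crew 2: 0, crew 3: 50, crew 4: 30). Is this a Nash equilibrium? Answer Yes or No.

Total = 130 ≥ 110: provided.
Crew 1 (pledges 50, payoff 10): dropping to 0 → total 80, payoff 0. No gain.
Crew 2 (pledges 0, payoff 60): pledging 30 → total 160, payoff 30. No gain.
Crew 3 (pledges 50, payoff 10): dropping to 0 → total 80, payoff 0. No gain.
Crew 4 (pledges 30, payoff 30): dropping to 0 → total 100, payoff 0. No gain.

Yes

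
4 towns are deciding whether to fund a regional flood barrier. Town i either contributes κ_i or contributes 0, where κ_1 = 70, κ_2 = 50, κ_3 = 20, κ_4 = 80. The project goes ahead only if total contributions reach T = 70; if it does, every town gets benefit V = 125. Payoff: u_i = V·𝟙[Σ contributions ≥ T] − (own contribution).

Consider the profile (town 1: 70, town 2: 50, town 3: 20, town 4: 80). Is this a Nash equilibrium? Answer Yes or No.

Total = 220 ≥ 70: provided.
Town 1 (pledges 70, payoff 55): dropping to 0 → total 150, payoff 125. Profitable deviation.

No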